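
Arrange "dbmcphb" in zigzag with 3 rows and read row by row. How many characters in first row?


Zigzag "dbmcphb" into 3 rows:
Placing characters:
  'd' => row 0
  'b' => row 1
  'm' => row 2
  'c' => row 1
  'p' => row 0
  'h' => row 1
  'b' => row 2
Rows:
  Row 0: "dp"
  Row 1: "bch"
  Row 2: "mb"
First row length: 2

2


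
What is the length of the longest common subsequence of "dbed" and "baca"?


LCS of "dbed" and "baca"
DP table:
           b    a    c    a
      0    0    0    0    0
  d   0    0    0    0    0
  b   0    1    1    1    1
  e   0    1    1    1    1
  d   0    1    1    1    1
LCS length = dp[4][4] = 1

1


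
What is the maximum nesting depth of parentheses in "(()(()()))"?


Input: "(()(()()))"
Tracking depth:
  Position 0 '(': depth becomes 1
  Position 1 '(': depth becomes 2
  Position 2 ')': depth becomes 1
  Position 3 '(': depth becomes 2
  Position 4 '(': depth becomes 3
  Position 5 ')': depth becomes 2
  Position 6 '(': depth becomes 3
  Position 7 ')': depth becomes 2
  Position 8 ')': depth becomes 1
  Position 9 ')': depth becomes 0
Maximum depth reached: 3

3


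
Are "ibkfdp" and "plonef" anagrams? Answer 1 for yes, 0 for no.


Strings: "ibkfdp", "plonef"
Sorted first:  bdfikp
Sorted second: eflnop
Differ at position 0: 'b' vs 'e' => not anagrams

0


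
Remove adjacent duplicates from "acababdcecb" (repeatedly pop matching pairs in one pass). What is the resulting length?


Input: acababdcecb
Stack-based adjacent duplicate removal:
  Read 'a': push. Stack: a
  Read 'c': push. Stack: ac
  Read 'a': push. Stack: aca
  Read 'b': push. Stack: acab
  Read 'a': push. Stack: acaba
  Read 'b': push. Stack: acabab
  Read 'd': push. Stack: acababd
  Read 'c': push. Stack: acababdc
  Read 'e': push. Stack: acababdce
  Read 'c': push. Stack: acababdcec
  Read 'b': push. Stack: acababdcecb
Final stack: "acababdcecb" (length 11)

11


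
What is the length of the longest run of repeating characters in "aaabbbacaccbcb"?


Input: "aaabbbacaccbcb"
Scanning for longest run:
  Position 1 ('a'): continues run of 'a', length=2
  Position 2 ('a'): continues run of 'a', length=3
  Position 3 ('b'): new char, reset run to 1
  Position 4 ('b'): continues run of 'b', length=2
  Position 5 ('b'): continues run of 'b', length=3
  Position 6 ('a'): new char, reset run to 1
  Position 7 ('c'): new char, reset run to 1
  Position 8 ('a'): new char, reset run to 1
  Position 9 ('c'): new char, reset run to 1
  Position 10 ('c'): continues run of 'c', length=2
  Position 11 ('b'): new char, reset run to 1
  Position 12 ('c'): new char, reset run to 1
  Position 13 ('b'): new char, reset run to 1
Longest run: 'a' with length 3

3


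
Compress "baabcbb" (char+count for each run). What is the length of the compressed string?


Input: baabcbb
Runs:
  'b' x 1 => "b1"
  'a' x 2 => "a2"
  'b' x 1 => "b1"
  'c' x 1 => "c1"
  'b' x 2 => "b2"
Compressed: "b1a2b1c1b2"
Compressed length: 10

10


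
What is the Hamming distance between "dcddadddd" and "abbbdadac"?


Comparing "dcddadddd" and "abbbdadac" position by position:
  Position 0: 'd' vs 'a' => differ
  Position 1: 'c' vs 'b' => differ
  Position 2: 'd' vs 'b' => differ
  Position 3: 'd' vs 'b' => differ
  Position 4: 'a' vs 'd' => differ
  Position 5: 'd' vs 'a' => differ
  Position 6: 'd' vs 'd' => same
  Position 7: 'd' vs 'a' => differ
  Position 8: 'd' vs 'c' => differ
Total differences (Hamming distance): 8

8


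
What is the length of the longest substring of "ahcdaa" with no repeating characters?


Input: "ahcdaa"
Sliding window (track last position of each char):
  Position 0 ('a'): window [0,0] length 1 -- new best
  Position 1 ('h'): window [0,1] length 2 -- new best
  Position 2 ('c'): window [0,2] length 3 -- new best
  Position 3 ('d'): window [0,3] length 4 -- new best
  Position 4 ('a'): repeat (last at 0), move window start to 1
  Position 4 ('a'): window [1,4] length 4
  Position 5 ('a'): repeat (last at 4), move window start to 5
  Position 5 ('a'): window [5,5] length 1
Longest substring with no repeats: "ahcd" with length 4

4


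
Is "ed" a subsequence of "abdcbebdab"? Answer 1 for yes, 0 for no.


Check if "ed" is a subsequence of "abdcbebdab"
Greedy scan:
  Position 0 ('a'): no match needed
  Position 1 ('b'): no match needed
  Position 2 ('d'): no match needed
  Position 3 ('c'): no match needed
  Position 4 ('b'): no match needed
  Position 5 ('e'): matches sub[0] = 'e'
  Position 6 ('b'): no match needed
  Position 7 ('d'): matches sub[1] = 'd'
  Position 8 ('a'): no match needed
  Position 9 ('b'): no match needed
All 2 characters matched => is a subsequence

1


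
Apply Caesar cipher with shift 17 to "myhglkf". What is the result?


Caesar cipher: shift "myhglkf" by 17
  'm' (pos 12) + 17 = pos 3 = 'd'
  'y' (pos 24) + 17 = pos 15 = 'p'
  'h' (pos 7) + 17 = pos 24 = 'y'
  'g' (pos 6) + 17 = pos 23 = 'x'
  'l' (pos 11) + 17 = pos 2 = 'c'
  'k' (pos 10) + 17 = pos 1 = 'b'
  'f' (pos 5) + 17 = pos 22 = 'w'
Result: dpyxcbw

dpyxcbw


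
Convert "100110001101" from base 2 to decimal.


Input: "100110001101" in base 2
Positional expansion:
  Digit '1' (value 1) x 2^11 = 2048
  Digit '0' (value 0) x 2^10 = 0
  Digit '0' (value 0) x 2^9 = 0
  Digit '1' (value 1) x 2^8 = 256
  Digit '1' (value 1) x 2^7 = 128
  Digit '0' (value 0) x 2^6 = 0
  Digit '0' (value 0) x 2^5 = 0
  Digit '0' (value 0) x 2^4 = 0
  Digit '1' (value 1) x 2^3 = 8
  Digit '1' (value 1) x 2^2 = 4
  Digit '0' (value 0) x 2^1 = 0
  Digit '1' (value 1) x 2^0 = 1
Sum = 2445

2445


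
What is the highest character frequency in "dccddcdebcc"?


Input: dccddcdebcc
Character counts:
  'b': 1
  'c': 5
  'd': 4
  'e': 1
Maximum frequency: 5

5


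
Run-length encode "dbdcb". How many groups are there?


Input: dbdcb
Scanning for consecutive runs:
  Group 1: 'd' x 1 (positions 0-0)
  Group 2: 'b' x 1 (positions 1-1)
  Group 3: 'd' x 1 (positions 2-2)
  Group 4: 'c' x 1 (positions 3-3)
  Group 5: 'b' x 1 (positions 4-4)
Total groups: 5

5


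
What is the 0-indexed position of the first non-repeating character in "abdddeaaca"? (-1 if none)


Input: abdddeaaca
Character frequencies:
  'a': 4
  'b': 1
  'c': 1
  'd': 3
  'e': 1
Scanning left to right for freq == 1:
  Position 0 ('a'): freq=4, skip
  Position 1 ('b'): unique! => answer = 1

1


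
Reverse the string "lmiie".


Input: lmiie
Reading characters right to left:
  Position 4: 'e'
  Position 3: 'i'
  Position 2: 'i'
  Position 1: 'm'
  Position 0: 'l'
Reversed: eiiml

eiiml


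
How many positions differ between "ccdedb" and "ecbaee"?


Comparing "ccdedb" and "ecbaee" position by position:
  Position 0: 'c' vs 'e' => DIFFER
  Position 1: 'c' vs 'c' => same
  Position 2: 'd' vs 'b' => DIFFER
  Position 3: 'e' vs 'a' => DIFFER
  Position 4: 'd' vs 'e' => DIFFER
  Position 5: 'b' vs 'e' => DIFFER
Positions that differ: 5

5


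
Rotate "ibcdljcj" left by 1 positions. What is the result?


Input: "ibcdljcj", rotate left by 1
First 1 characters: "i"
Remaining characters: "bcdljcj"
Concatenate remaining + first: "bcdljcj" + "i" = "bcdljcji"

bcdljcji


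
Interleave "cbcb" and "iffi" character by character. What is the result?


Interleaving "cbcb" and "iffi":
  Position 0: 'c' from first, 'i' from second => "ci"
  Position 1: 'b' from first, 'f' from second => "bf"
  Position 2: 'c' from first, 'f' from second => "cf"
  Position 3: 'b' from first, 'i' from second => "bi"
Result: cibfcfbi

cibfcfbi


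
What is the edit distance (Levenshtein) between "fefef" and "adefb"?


Computing edit distance: "fefef" -> "adefb"
DP table:
           a    d    e    f    b
      0    1    2    3    4    5
  f   1    1    2    3    3    4
  e   2    2    2    2    3    4
  f   3    3    3    3    2    3
  e   4    4    4    3    3    3
  f   5    5    5    4    3    4
Edit distance = dp[5][5] = 4

4


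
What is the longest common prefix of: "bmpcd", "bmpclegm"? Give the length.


Words: bmpcd, bmpclegm
  Position 0: all 'b' => match
  Position 1: all 'm' => match
  Position 2: all 'p' => match
  Position 3: all 'c' => match
  Position 4: ('d', 'l') => mismatch, stop
LCP = "bmpc" (length 4)

4


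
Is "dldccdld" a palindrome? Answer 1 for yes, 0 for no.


Input: dldccdld
Reversed: dldccdld
  Compare pos 0 ('d') with pos 7 ('d'): match
  Compare pos 1 ('l') with pos 6 ('l'): match
  Compare pos 2 ('d') with pos 5 ('d'): match
  Compare pos 3 ('c') with pos 4 ('c'): match
Result: palindrome

1


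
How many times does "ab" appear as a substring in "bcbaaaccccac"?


Searching for "ab" in "bcbaaaccccac"
Scanning each position:
  Position 0: "bc" => no
  Position 1: "cb" => no
  Position 2: "ba" => no
  Position 3: "aa" => no
  Position 4: "aa" => no
  Position 5: "ac" => no
  Position 6: "cc" => no
  Position 7: "cc" => no
  Position 8: "cc" => no
  Position 9: "ca" => no
  Position 10: "ac" => no
Total occurrences: 0

0


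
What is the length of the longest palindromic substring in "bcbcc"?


Input: "bcbcc"
Checking substrings for palindromes:
  [0:3] "bcb" (len 3) => palindrome
  [1:4] "cbc" (len 3) => palindrome
  [3:5] "cc" (len 2) => palindrome
Longest palindromic substring: "bcb" with length 3

3


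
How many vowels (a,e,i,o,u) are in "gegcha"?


Input: gegcha
Checking each character:
  'g' at position 0: consonant
  'e' at position 1: vowel (running total: 1)
  'g' at position 2: consonant
  'c' at position 3: consonant
  'h' at position 4: consonant
  'a' at position 5: vowel (running total: 2)
Total vowels: 2

2


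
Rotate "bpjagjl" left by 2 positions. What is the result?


Input: "bpjagjl", rotate left by 2
First 2 characters: "bp"
Remaining characters: "jagjl"
Concatenate remaining + first: "jagjl" + "bp" = "jagjlbp"

jagjlbp


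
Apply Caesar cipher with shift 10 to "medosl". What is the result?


Caesar cipher: shift "medosl" by 10
  'm' (pos 12) + 10 = pos 22 = 'w'
  'e' (pos 4) + 10 = pos 14 = 'o'
  'd' (pos 3) + 10 = pos 13 = 'n'
  'o' (pos 14) + 10 = pos 24 = 'y'
  's' (pos 18) + 10 = pos 2 = 'c'
  'l' (pos 11) + 10 = pos 21 = 'v'
Result: wonycv

wonycv


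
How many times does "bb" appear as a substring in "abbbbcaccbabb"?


Searching for "bb" in "abbbbcaccbabb"
Scanning each position:
  Position 0: "ab" => no
  Position 1: "bb" => MATCH
  Position 2: "bb" => MATCH
  Position 3: "bb" => MATCH
  Position 4: "bc" => no
  Position 5: "ca" => no
  Position 6: "ac" => no
  Position 7: "cc" => no
  Position 8: "cb" => no
  Position 9: "ba" => no
  Position 10: "ab" => no
  Position 11: "bb" => MATCH
Total occurrences: 4

4


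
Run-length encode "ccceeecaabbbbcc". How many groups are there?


Input: ccceeecaabbbbcc
Scanning for consecutive runs:
  Group 1: 'c' x 3 (positions 0-2)
  Group 2: 'e' x 3 (positions 3-5)
  Group 3: 'c' x 1 (positions 6-6)
  Group 4: 'a' x 2 (positions 7-8)
  Group 5: 'b' x 4 (positions 9-12)
  Group 6: 'c' x 2 (positions 13-14)
Total groups: 6

6


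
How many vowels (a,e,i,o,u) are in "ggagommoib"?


Input: ggagommoib
Checking each character:
  'g' at position 0: consonant
  'g' at position 1: consonant
  'a' at position 2: vowel (running total: 1)
  'g' at position 3: consonant
  'o' at position 4: vowel (running total: 2)
  'm' at position 5: consonant
  'm' at position 6: consonant
  'o' at position 7: vowel (running total: 3)
  'i' at position 8: vowel (running total: 4)
  'b' at position 9: consonant
Total vowels: 4

4


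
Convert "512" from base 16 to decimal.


Input: "512" in base 16
Positional expansion:
  Digit '5' (value 5) x 16^2 = 1280
  Digit '1' (value 1) x 16^1 = 16
  Digit '2' (value 2) x 16^0 = 2
Sum = 1298

1298


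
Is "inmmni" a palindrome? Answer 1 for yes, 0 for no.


Input: inmmni
Reversed: inmmni
  Compare pos 0 ('i') with pos 5 ('i'): match
  Compare pos 1 ('n') with pos 4 ('n'): match
  Compare pos 2 ('m') with pos 3 ('m'): match
Result: palindrome

1


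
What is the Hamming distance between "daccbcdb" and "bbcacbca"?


Comparing "daccbcdb" and "bbcacbca" position by position:
  Position 0: 'd' vs 'b' => differ
  Position 1: 'a' vs 'b' => differ
  Position 2: 'c' vs 'c' => same
  Position 3: 'c' vs 'a' => differ
  Position 4: 'b' vs 'c' => differ
  Position 5: 'c' vs 'b' => differ
  Position 6: 'd' vs 'c' => differ
  Position 7: 'b' vs 'a' => differ
Total differences (Hamming distance): 7

7


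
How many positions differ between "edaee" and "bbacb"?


Comparing "edaee" and "bbacb" position by position:
  Position 0: 'e' vs 'b' => DIFFER
  Position 1: 'd' vs 'b' => DIFFER
  Position 2: 'a' vs 'a' => same
  Position 3: 'e' vs 'c' => DIFFER
  Position 4: 'e' vs 'b' => DIFFER
Positions that differ: 4

4


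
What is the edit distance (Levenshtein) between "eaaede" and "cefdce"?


Computing edit distance: "eaaede" -> "cefdce"
DP table:
           c    e    f    d    c    e
      0    1    2    3    4    5    6
  e   1    1    1    2    3    4    5
  a   2    2    2    2    3    4    5
  a   3    3    3    3    3    4    5
  e   4    4    3    4    4    4    4
  d   5    5    4    4    4    5    5
  e   6    6    5    5    5    5    5
Edit distance = dp[6][6] = 5

5


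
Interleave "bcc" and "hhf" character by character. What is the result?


Interleaving "bcc" and "hhf":
  Position 0: 'b' from first, 'h' from second => "bh"
  Position 1: 'c' from first, 'h' from second => "ch"
  Position 2: 'c' from first, 'f' from second => "cf"
Result: bhchcf

bhchcf


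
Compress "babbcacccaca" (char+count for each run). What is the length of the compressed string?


Input: babbcacccaca
Runs:
  'b' x 1 => "b1"
  'a' x 1 => "a1"
  'b' x 2 => "b2"
  'c' x 1 => "c1"
  'a' x 1 => "a1"
  'c' x 3 => "c3"
  'a' x 1 => "a1"
  'c' x 1 => "c1"
  'a' x 1 => "a1"
Compressed: "b1a1b2c1a1c3a1c1a1"
Compressed length: 18

18


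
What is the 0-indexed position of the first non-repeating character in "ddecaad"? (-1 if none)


Input: ddecaad
Character frequencies:
  'a': 2
  'c': 1
  'd': 3
  'e': 1
Scanning left to right for freq == 1:
  Position 0 ('d'): freq=3, skip
  Position 1 ('d'): freq=3, skip
  Position 2 ('e'): unique! => answer = 2

2


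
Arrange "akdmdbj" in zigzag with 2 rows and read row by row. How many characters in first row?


Zigzag "akdmdbj" into 2 rows:
Placing characters:
  'a' => row 0
  'k' => row 1
  'd' => row 0
  'm' => row 1
  'd' => row 0
  'b' => row 1
  'j' => row 0
Rows:
  Row 0: "addj"
  Row 1: "kmb"
First row length: 4

4


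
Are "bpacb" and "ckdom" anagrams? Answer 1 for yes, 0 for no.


Strings: "bpacb", "ckdom"
Sorted first:  abbcp
Sorted second: cdkmo
Differ at position 0: 'a' vs 'c' => not anagrams

0


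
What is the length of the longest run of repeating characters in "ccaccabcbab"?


Input: "ccaccabcbab"
Scanning for longest run:
  Position 1 ('c'): continues run of 'c', length=2
  Position 2 ('a'): new char, reset run to 1
  Position 3 ('c'): new char, reset run to 1
  Position 4 ('c'): continues run of 'c', length=2
  Position 5 ('a'): new char, reset run to 1
  Position 6 ('b'): new char, reset run to 1
  Position 7 ('c'): new char, reset run to 1
  Position 8 ('b'): new char, reset run to 1
  Position 9 ('a'): new char, reset run to 1
  Position 10 ('b'): new char, reset run to 1
Longest run: 'c' with length 2

2


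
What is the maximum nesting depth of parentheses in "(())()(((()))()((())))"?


Input: "(())()(((()))()((())))"
Tracking depth:
  Position 0 '(': depth becomes 1
  Position 1 '(': depth becomes 2
  Position 2 ')': depth becomes 1
  Position 3 ')': depth becomes 0
  Position 4 '(': depth becomes 1
  Position 5 ')': depth becomes 0
  Position 6 '(': depth becomes 1
  Position 7 '(': depth becomes 2
  Position 8 '(': depth becomes 3
  Position 9 '(': depth becomes 4
  Position 10 ')': depth becomes 3
  Position 11 ')': depth becomes 2
  Position 12 ')': depth becomes 1
  Position 13 '(': depth becomes 2
  Position 14 ')': depth becomes 1
  Position 15 '(': depth becomes 2
  Position 16 '(': depth becomes 3
  Position 17 '(': depth becomes 4
  Position 18 ')': depth becomes 3
  Position 19 ')': depth becomes 2
  Position 20 ')': depth becomes 1
  Position 21 ')': depth becomes 0
Maximum depth reached: 4

4


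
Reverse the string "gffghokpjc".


Input: gffghokpjc
Reading characters right to left:
  Position 9: 'c'
  Position 8: 'j'
  Position 7: 'p'
  Position 6: 'k'
  Position 5: 'o'
  Position 4: 'h'
  Position 3: 'g'
  Position 2: 'f'
  Position 1: 'f'
  Position 0: 'g'
Reversed: cjpkohgffg

cjpkohgffg


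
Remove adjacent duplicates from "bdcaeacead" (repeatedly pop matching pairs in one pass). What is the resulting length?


Input: bdcaeacead
Stack-based adjacent duplicate removal:
  Read 'b': push. Stack: b
  Read 'd': push. Stack: bd
  Read 'c': push. Stack: bdc
  Read 'a': push. Stack: bdca
  Read 'e': push. Stack: bdcae
  Read 'a': push. Stack: bdcaea
  Read 'c': push. Stack: bdcaeac
  Read 'e': push. Stack: bdcaeace
  Read 'a': push. Stack: bdcaeacea
  Read 'd': push. Stack: bdcaeacead
Final stack: "bdcaeacead" (length 10)

10


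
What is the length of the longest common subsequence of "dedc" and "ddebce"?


LCS of "dedc" and "ddebce"
DP table:
           d    d    e    b    c    e
      0    0    0    0    0    0    0
  d   0    1    1    1    1    1    1
  e   0    1    1    2    2    2    2
  d   0    1    2    2    2    2    2
  c   0    1    2    2    2    3    3
LCS length = dp[4][6] = 3

3


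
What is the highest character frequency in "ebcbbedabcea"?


Input: ebcbbedabcea
Character counts:
  'a': 2
  'b': 4
  'c': 2
  'd': 1
  'e': 3
Maximum frequency: 4

4


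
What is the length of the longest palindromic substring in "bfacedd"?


Input: "bfacedd"
Checking substrings for palindromes:
  [5:7] "dd" (len 2) => palindrome
Longest palindromic substring: "dd" with length 2

2


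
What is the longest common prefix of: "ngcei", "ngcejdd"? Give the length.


Words: ngcei, ngcejdd
  Position 0: all 'n' => match
  Position 1: all 'g' => match
  Position 2: all 'c' => match
  Position 3: all 'e' => match
  Position 4: ('i', 'j') => mismatch, stop
LCP = "ngce" (length 4)

4


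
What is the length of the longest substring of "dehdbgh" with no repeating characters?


Input: "dehdbgh"
Sliding window (track last position of each char):
  Position 0 ('d'): window [0,0] length 1 -- new best
  Position 1 ('e'): window [0,1] length 2 -- new best
  Position 2 ('h'): window [0,2] length 3 -- new best
  Position 3 ('d'): repeat (last at 0), move window start to 1
  Position 3 ('d'): window [1,3] length 3
  Position 4 ('b'): window [1,4] length 4 -- new best
  Position 5 ('g'): window [1,5] length 5 -- new best
  Position 6 ('h'): repeat (last at 2), move window start to 3
  Position 6 ('h'): window [3,6] length 4
Longest substring with no repeats: "ehdbg" with length 5

5


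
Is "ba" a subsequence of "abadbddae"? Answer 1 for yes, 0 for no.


Check if "ba" is a subsequence of "abadbddae"
Greedy scan:
  Position 0 ('a'): no match needed
  Position 1 ('b'): matches sub[0] = 'b'
  Position 2 ('a'): matches sub[1] = 'a'
  Position 3 ('d'): no match needed
  Position 4 ('b'): no match needed
  Position 5 ('d'): no match needed
  Position 6 ('d'): no match needed
  Position 7 ('a'): no match needed
  Position 8 ('e'): no match needed
All 2 characters matched => is a subsequence

1


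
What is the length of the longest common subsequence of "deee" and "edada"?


LCS of "deee" and "edada"
DP table:
           e    d    a    d    a
      0    0    0    0    0    0
  d   0    0    1    1    1    1
  e   0    1    1    1    1    1
  e   0    1    1    1    1    1
  e   0    1    1    1    1    1
LCS length = dp[4][5] = 1

1


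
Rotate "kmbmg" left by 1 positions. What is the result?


Input: "kmbmg", rotate left by 1
First 1 characters: "k"
Remaining characters: "mbmg"
Concatenate remaining + first: "mbmg" + "k" = "mbmgk"

mbmgk


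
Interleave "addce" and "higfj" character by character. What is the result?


Interleaving "addce" and "higfj":
  Position 0: 'a' from first, 'h' from second => "ah"
  Position 1: 'd' from first, 'i' from second => "di"
  Position 2: 'd' from first, 'g' from second => "dg"
  Position 3: 'c' from first, 'f' from second => "cf"
  Position 4: 'e' from first, 'j' from second => "ej"
Result: ahdidgcfej

ahdidgcfej


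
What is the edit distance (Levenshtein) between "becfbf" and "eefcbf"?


Computing edit distance: "becfbf" -> "eefcbf"
DP table:
           e    e    f    c    b    f
      0    1    2    3    4    5    6
  b   1    1    2    3    4    4    5
  e   2    1    1    2    3    4    5
  c   3    2    2    2    2    3    4
  f   4    3    3    2    3    3    3
  b   5    4    4    3    3    3    4
  f   6    5    5    4    4    4    3
Edit distance = dp[6][6] = 3

3


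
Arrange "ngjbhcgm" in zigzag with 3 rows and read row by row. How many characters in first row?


Zigzag "ngjbhcgm" into 3 rows:
Placing characters:
  'n' => row 0
  'g' => row 1
  'j' => row 2
  'b' => row 1
  'h' => row 0
  'c' => row 1
  'g' => row 2
  'm' => row 1
Rows:
  Row 0: "nh"
  Row 1: "gbcm"
  Row 2: "jg"
First row length: 2

2


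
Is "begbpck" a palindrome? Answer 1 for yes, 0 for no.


Input: begbpck
Reversed: kcpbgeb
  Compare pos 0 ('b') with pos 6 ('k'): MISMATCH
  Compare pos 1 ('e') with pos 5 ('c'): MISMATCH
  Compare pos 2 ('g') with pos 4 ('p'): MISMATCH
Result: not a palindrome

0


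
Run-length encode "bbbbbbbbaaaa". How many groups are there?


Input: bbbbbbbbaaaa
Scanning for consecutive runs:
  Group 1: 'b' x 8 (positions 0-7)
  Group 2: 'a' x 4 (positions 8-11)
Total groups: 2

2


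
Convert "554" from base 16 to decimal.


Input: "554" in base 16
Positional expansion:
  Digit '5' (value 5) x 16^2 = 1280
  Digit '5' (value 5) x 16^1 = 80
  Digit '4' (value 4) x 16^0 = 4
Sum = 1364

1364


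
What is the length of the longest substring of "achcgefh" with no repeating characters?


Input: "achcgefh"
Sliding window (track last position of each char):
  Position 0 ('a'): window [0,0] length 1 -- new best
  Position 1 ('c'): window [0,1] length 2 -- new best
  Position 2 ('h'): window [0,2] length 3 -- new best
  Position 3 ('c'): repeat (last at 1), move window start to 2
  Position 3 ('c'): window [2,3] length 2
  Position 4 ('g'): window [2,4] length 3
  Position 5 ('e'): window [2,5] length 4 -- new best
  Position 6 ('f'): window [2,6] length 5 -- new best
  Position 7 ('h'): repeat (last at 2), move window start to 3
  Position 7 ('h'): window [3,7] length 5
Longest substring with no repeats: "hcgef" with length 5

5


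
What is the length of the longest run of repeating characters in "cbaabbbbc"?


Input: "cbaabbbbc"
Scanning for longest run:
  Position 1 ('b'): new char, reset run to 1
  Position 2 ('a'): new char, reset run to 1
  Position 3 ('a'): continues run of 'a', length=2
  Position 4 ('b'): new char, reset run to 1
  Position 5 ('b'): continues run of 'b', length=2
  Position 6 ('b'): continues run of 'b', length=3
  Position 7 ('b'): continues run of 'b', length=4
  Position 8 ('c'): new char, reset run to 1
Longest run: 'b' with length 4

4


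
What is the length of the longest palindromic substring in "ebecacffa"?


Input: "ebecacffa"
Checking substrings for palindromes:
  [0:3] "ebe" (len 3) => palindrome
  [3:6] "cac" (len 3) => palindrome
  [6:8] "ff" (len 2) => palindrome
Longest palindromic substring: "ebe" with length 3

3


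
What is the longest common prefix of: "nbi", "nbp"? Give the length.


Words: nbi, nbp
  Position 0: all 'n' => match
  Position 1: all 'b' => match
  Position 2: ('i', 'p') => mismatch, stop
LCP = "nb" (length 2)

2


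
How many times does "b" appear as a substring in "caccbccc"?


Searching for "b" in "caccbccc"
Scanning each position:
  Position 0: "c" => no
  Position 1: "a" => no
  Position 2: "c" => no
  Position 3: "c" => no
  Position 4: "b" => MATCH
  Position 5: "c" => no
  Position 6: "c" => no
  Position 7: "c" => no
Total occurrences: 1

1


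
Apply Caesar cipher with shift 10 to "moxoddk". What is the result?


Caesar cipher: shift "moxoddk" by 10
  'm' (pos 12) + 10 = pos 22 = 'w'
  'o' (pos 14) + 10 = pos 24 = 'y'
  'x' (pos 23) + 10 = pos 7 = 'h'
  'o' (pos 14) + 10 = pos 24 = 'y'
  'd' (pos 3) + 10 = pos 13 = 'n'
  'd' (pos 3) + 10 = pos 13 = 'n'
  'k' (pos 10) + 10 = pos 20 = 'u'
Result: wyhynnu

wyhynnu


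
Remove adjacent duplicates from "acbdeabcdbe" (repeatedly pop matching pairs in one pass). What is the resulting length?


Input: acbdeabcdbe
Stack-based adjacent duplicate removal:
  Read 'a': push. Stack: a
  Read 'c': push. Stack: ac
  Read 'b': push. Stack: acb
  Read 'd': push. Stack: acbd
  Read 'e': push. Stack: acbde
  Read 'a': push. Stack: acbdea
  Read 'b': push. Stack: acbdeab
  Read 'c': push. Stack: acbdeabc
  Read 'd': push. Stack: acbdeabcd
  Read 'b': push. Stack: acbdeabcdb
  Read 'e': push. Stack: acbdeabcdbe
Final stack: "acbdeabcdbe" (length 11)

11


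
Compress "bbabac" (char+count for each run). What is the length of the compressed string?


Input: bbabac
Runs:
  'b' x 2 => "b2"
  'a' x 1 => "a1"
  'b' x 1 => "b1"
  'a' x 1 => "a1"
  'c' x 1 => "c1"
Compressed: "b2a1b1a1c1"
Compressed length: 10

10


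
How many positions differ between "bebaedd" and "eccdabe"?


Comparing "bebaedd" and "eccdabe" position by position:
  Position 0: 'b' vs 'e' => DIFFER
  Position 1: 'e' vs 'c' => DIFFER
  Position 2: 'b' vs 'c' => DIFFER
  Position 3: 'a' vs 'd' => DIFFER
  Position 4: 'e' vs 'a' => DIFFER
  Position 5: 'd' vs 'b' => DIFFER
  Position 6: 'd' vs 'e' => DIFFER
Positions that differ: 7

7


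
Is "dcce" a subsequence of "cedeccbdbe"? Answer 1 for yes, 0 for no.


Check if "dcce" is a subsequence of "cedeccbdbe"
Greedy scan:
  Position 0 ('c'): no match needed
  Position 1 ('e'): no match needed
  Position 2 ('d'): matches sub[0] = 'd'
  Position 3 ('e'): no match needed
  Position 4 ('c'): matches sub[1] = 'c'
  Position 5 ('c'): matches sub[2] = 'c'
  Position 6 ('b'): no match needed
  Position 7 ('d'): no match needed
  Position 8 ('b'): no match needed
  Position 9 ('e'): matches sub[3] = 'e'
All 4 characters matched => is a subsequence

1


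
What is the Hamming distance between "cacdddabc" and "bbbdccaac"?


Comparing "cacdddabc" and "bbbdccaac" position by position:
  Position 0: 'c' vs 'b' => differ
  Position 1: 'a' vs 'b' => differ
  Position 2: 'c' vs 'b' => differ
  Position 3: 'd' vs 'd' => same
  Position 4: 'd' vs 'c' => differ
  Position 5: 'd' vs 'c' => differ
  Position 6: 'a' vs 'a' => same
  Position 7: 'b' vs 'a' => differ
  Position 8: 'c' vs 'c' => same
Total differences (Hamming distance): 6

6


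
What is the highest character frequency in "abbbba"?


Input: abbbba
Character counts:
  'a': 2
  'b': 4
Maximum frequency: 4

4


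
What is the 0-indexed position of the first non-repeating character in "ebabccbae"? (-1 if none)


Input: ebabccbae
Character frequencies:
  'a': 2
  'b': 3
  'c': 2
  'e': 2
Scanning left to right for freq == 1:
  Position 0 ('e'): freq=2, skip
  Position 1 ('b'): freq=3, skip
  Position 2 ('a'): freq=2, skip
  Position 3 ('b'): freq=3, skip
  Position 4 ('c'): freq=2, skip
  Position 5 ('c'): freq=2, skip
  Position 6 ('b'): freq=3, skip
  Position 7 ('a'): freq=2, skip
  Position 8 ('e'): freq=2, skip
  No unique character found => answer = -1

-1


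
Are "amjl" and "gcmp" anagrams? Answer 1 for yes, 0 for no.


Strings: "amjl", "gcmp"
Sorted first:  ajlm
Sorted second: cgmp
Differ at position 0: 'a' vs 'c' => not anagrams

0


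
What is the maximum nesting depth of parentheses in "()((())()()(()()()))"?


Input: "()((())()()(()()()))"
Tracking depth:
  Position 0 '(': depth becomes 1
  Position 1 ')': depth becomes 0
  Position 2 '(': depth becomes 1
  Position 3 '(': depth becomes 2
  Position 4 '(': depth becomes 3
  Position 5 ')': depth becomes 2
  Position 6 ')': depth becomes 1
  Position 7 '(': depth becomes 2
  Position 8 ')': depth becomes 1
  Position 9 '(': depth becomes 2
  Position 10 ')': depth becomes 1
  Position 11 '(': depth becomes 2
  Position 12 '(': depth becomes 3
  Position 13 ')': depth becomes 2
  Position 14 '(': depth becomes 3
  Position 15 ')': depth becomes 2
  Position 16 '(': depth becomes 3
  Position 17 ')': depth becomes 2
  Position 18 ')': depth becomes 1
  Position 19 ')': depth becomes 0
Maximum depth reached: 3

3


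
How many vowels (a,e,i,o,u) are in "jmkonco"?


Input: jmkonco
Checking each character:
  'j' at position 0: consonant
  'm' at position 1: consonant
  'k' at position 2: consonant
  'o' at position 3: vowel (running total: 1)
  'n' at position 4: consonant
  'c' at position 5: consonant
  'o' at position 6: vowel (running total: 2)
Total vowels: 2

2


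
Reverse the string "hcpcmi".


Input: hcpcmi
Reading characters right to left:
  Position 5: 'i'
  Position 4: 'm'
  Position 3: 'c'
  Position 2: 'p'
  Position 1: 'c'
  Position 0: 'h'
Reversed: imcpch

imcpch


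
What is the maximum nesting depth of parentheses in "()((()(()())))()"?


Input: "()((()(()())))()"
Tracking depth:
  Position 0 '(': depth becomes 1
  Position 1 ')': depth becomes 0
  Position 2 '(': depth becomes 1
  Position 3 '(': depth becomes 2
  Position 4 '(': depth becomes 3
  Position 5 ')': depth becomes 2
  Position 6 '(': depth becomes 3
  Position 7 '(': depth becomes 4
  Position 8 ')': depth becomes 3
  Position 9 '(': depth becomes 4
  Position 10 ')': depth becomes 3
  Position 11 ')': depth becomes 2
  Position 12 ')': depth becomes 1
  Position 13 ')': depth becomes 0
  Position 14 '(': depth becomes 1
  Position 15 ')': depth becomes 0
Maximum depth reached: 4

4


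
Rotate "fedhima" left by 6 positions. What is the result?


Input: "fedhima", rotate left by 6
First 6 characters: "fedhim"
Remaining characters: "a"
Concatenate remaining + first: "a" + "fedhim" = "afedhim"

afedhim


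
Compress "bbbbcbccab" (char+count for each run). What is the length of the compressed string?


Input: bbbbcbccab
Runs:
  'b' x 4 => "b4"
  'c' x 1 => "c1"
  'b' x 1 => "b1"
  'c' x 2 => "c2"
  'a' x 1 => "a1"
  'b' x 1 => "b1"
Compressed: "b4c1b1c2a1b1"
Compressed length: 12

12


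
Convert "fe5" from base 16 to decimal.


Input: "fe5" in base 16
Positional expansion:
  Digit 'f' (value 15) x 16^2 = 3840
  Digit 'e' (value 14) x 16^1 = 224
  Digit '5' (value 5) x 16^0 = 5
Sum = 4069

4069


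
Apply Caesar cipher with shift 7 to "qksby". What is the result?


Caesar cipher: shift "qksby" by 7
  'q' (pos 16) + 7 = pos 23 = 'x'
  'k' (pos 10) + 7 = pos 17 = 'r'
  's' (pos 18) + 7 = pos 25 = 'z'
  'b' (pos 1) + 7 = pos 8 = 'i'
  'y' (pos 24) + 7 = pos 5 = 'f'
Result: xrzif

xrzif


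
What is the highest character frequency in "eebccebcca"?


Input: eebccebcca
Character counts:
  'a': 1
  'b': 2
  'c': 4
  'e': 3
Maximum frequency: 4

4


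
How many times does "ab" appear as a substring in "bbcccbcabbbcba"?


Searching for "ab" in "bbcccbcabbbcba"
Scanning each position:
  Position 0: "bb" => no
  Position 1: "bc" => no
  Position 2: "cc" => no
  Position 3: "cc" => no
  Position 4: "cb" => no
  Position 5: "bc" => no
  Position 6: "ca" => no
  Position 7: "ab" => MATCH
  Position 8: "bb" => no
  Position 9: "bb" => no
  Position 10: "bc" => no
  Position 11: "cb" => no
  Position 12: "ba" => no
Total occurrences: 1

1


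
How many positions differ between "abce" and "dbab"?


Comparing "abce" and "dbab" position by position:
  Position 0: 'a' vs 'd' => DIFFER
  Position 1: 'b' vs 'b' => same
  Position 2: 'c' vs 'a' => DIFFER
  Position 3: 'e' vs 'b' => DIFFER
Positions that differ: 3

3


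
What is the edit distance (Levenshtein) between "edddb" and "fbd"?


Computing edit distance: "edddb" -> "fbd"
DP table:
           f    b    d
      0    1    2    3
  e   1    1    2    3
  d   2    2    2    2
  d   3    3    3    2
  d   4    4    4    3
  b   5    5    4    4
Edit distance = dp[5][3] = 4

4


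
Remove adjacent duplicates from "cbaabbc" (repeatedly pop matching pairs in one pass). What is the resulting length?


Input: cbaabbc
Stack-based adjacent duplicate removal:
  Read 'c': push. Stack: c
  Read 'b': push. Stack: cb
  Read 'a': push. Stack: cba
  Read 'a': matches stack top 'a' => pop. Stack: cb
  Read 'b': matches stack top 'b' => pop. Stack: c
  Read 'b': push. Stack: cb
  Read 'c': push. Stack: cbc
Final stack: "cbc" (length 3)

3


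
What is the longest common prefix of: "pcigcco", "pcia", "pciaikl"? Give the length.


Words: pcigcco, pcia, pciaikl
  Position 0: all 'p' => match
  Position 1: all 'c' => match
  Position 2: all 'i' => match
  Position 3: ('g', 'a', 'a') => mismatch, stop
LCP = "pci" (length 3)

3


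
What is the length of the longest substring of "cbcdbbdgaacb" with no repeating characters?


Input: "cbcdbbdgaacb"
Sliding window (track last position of each char):
  Position 0 ('c'): window [0,0] length 1 -- new best
  Position 1 ('b'): window [0,1] length 2 -- new best
  Position 2 ('c'): repeat (last at 0), move window start to 1
  Position 2 ('c'): window [1,2] length 2
  Position 3 ('d'): window [1,3] length 3 -- new best
  Position 4 ('b'): repeat (last at 1), move window start to 2
  Position 4 ('b'): window [2,4] length 3
  Position 5 ('b'): repeat (last at 4), move window start to 5
  Position 5 ('b'): window [5,5] length 1
  Position 6 ('d'): window [5,6] length 2
  Position 7 ('g'): window [5,7] length 3
  Position 8 ('a'): window [5,8] length 4 -- new best
  Position 9 ('a'): repeat (last at 8), move window start to 9
  Position 9 ('a'): window [9,9] length 1
  Position 10 ('c'): window [9,10] length 2
  Position 11 ('b'): window [9,11] length 3
Longest substring with no repeats: "bdga" with length 4

4


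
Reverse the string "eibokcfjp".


Input: eibokcfjp
Reading characters right to left:
  Position 8: 'p'
  Position 7: 'j'
  Position 6: 'f'
  Position 5: 'c'
  Position 4: 'k'
  Position 3: 'o'
  Position 2: 'b'
  Position 1: 'i'
  Position 0: 'e'
Reversed: pjfckobie

pjfckobie


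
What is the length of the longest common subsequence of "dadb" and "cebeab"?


LCS of "dadb" and "cebeab"
DP table:
           c    e    b    e    a    b
      0    0    0    0    0    0    0
  d   0    0    0    0    0    0    0
  a   0    0    0    0    0    1    1
  d   0    0    0    0    0    1    1
  b   0    0    0    1    1    1    2
LCS length = dp[4][6] = 2

2


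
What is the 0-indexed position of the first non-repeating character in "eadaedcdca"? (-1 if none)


Input: eadaedcdca
Character frequencies:
  'a': 3
  'c': 2
  'd': 3
  'e': 2
Scanning left to right for freq == 1:
  Position 0 ('e'): freq=2, skip
  Position 1 ('a'): freq=3, skip
  Position 2 ('d'): freq=3, skip
  Position 3 ('a'): freq=3, skip
  Position 4 ('e'): freq=2, skip
  Position 5 ('d'): freq=3, skip
  Position 6 ('c'): freq=2, skip
  Position 7 ('d'): freq=3, skip
  Position 8 ('c'): freq=2, skip
  Position 9 ('a'): freq=3, skip
  No unique character found => answer = -1

-1


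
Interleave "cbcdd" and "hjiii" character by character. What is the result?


Interleaving "cbcdd" and "hjiii":
  Position 0: 'c' from first, 'h' from second => "ch"
  Position 1: 'b' from first, 'j' from second => "bj"
  Position 2: 'c' from first, 'i' from second => "ci"
  Position 3: 'd' from first, 'i' from second => "di"
  Position 4: 'd' from first, 'i' from second => "di"
Result: chbjcididi

chbjcididi


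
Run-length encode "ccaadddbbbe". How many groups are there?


Input: ccaadddbbbe
Scanning for consecutive runs:
  Group 1: 'c' x 2 (positions 0-1)
  Group 2: 'a' x 2 (positions 2-3)
  Group 3: 'd' x 3 (positions 4-6)
  Group 4: 'b' x 3 (positions 7-9)
  Group 5: 'e' x 1 (positions 10-10)
Total groups: 5

5


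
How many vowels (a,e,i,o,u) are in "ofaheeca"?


Input: ofaheeca
Checking each character:
  'o' at position 0: vowel (running total: 1)
  'f' at position 1: consonant
  'a' at position 2: vowel (running total: 2)
  'h' at position 3: consonant
  'e' at position 4: vowel (running total: 3)
  'e' at position 5: vowel (running total: 4)
  'c' at position 6: consonant
  'a' at position 7: vowel (running total: 5)
Total vowels: 5

5


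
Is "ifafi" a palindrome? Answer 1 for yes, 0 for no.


Input: ifafi
Reversed: ifafi
  Compare pos 0 ('i') with pos 4 ('i'): match
  Compare pos 1 ('f') with pos 3 ('f'): match
Result: palindrome

1


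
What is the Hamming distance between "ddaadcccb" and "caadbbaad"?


Comparing "ddaadcccb" and "caadbbaad" position by position:
  Position 0: 'd' vs 'c' => differ
  Position 1: 'd' vs 'a' => differ
  Position 2: 'a' vs 'a' => same
  Position 3: 'a' vs 'd' => differ
  Position 4: 'd' vs 'b' => differ
  Position 5: 'c' vs 'b' => differ
  Position 6: 'c' vs 'a' => differ
  Position 7: 'c' vs 'a' => differ
  Position 8: 'b' vs 'd' => differ
Total differences (Hamming distance): 8

8


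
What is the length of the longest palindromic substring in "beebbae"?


Input: "beebbae"
Checking substrings for palindromes:
  [0:4] "beeb" (len 4) => palindrome
  [1:3] "ee" (len 2) => palindrome
  [3:5] "bb" (len 2) => palindrome
Longest palindromic substring: "beeb" with length 4

4


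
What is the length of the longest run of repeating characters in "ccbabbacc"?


Input: "ccbabbacc"
Scanning for longest run:
  Position 1 ('c'): continues run of 'c', length=2
  Position 2 ('b'): new char, reset run to 1
  Position 3 ('a'): new char, reset run to 1
  Position 4 ('b'): new char, reset run to 1
  Position 5 ('b'): continues run of 'b', length=2
  Position 6 ('a'): new char, reset run to 1
  Position 7 ('c'): new char, reset run to 1
  Position 8 ('c'): continues run of 'c', length=2
Longest run: 'c' with length 2

2


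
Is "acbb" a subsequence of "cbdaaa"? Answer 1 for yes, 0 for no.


Check if "acbb" is a subsequence of "cbdaaa"
Greedy scan:
  Position 0 ('c'): no match needed
  Position 1 ('b'): no match needed
  Position 2 ('d'): no match needed
  Position 3 ('a'): matches sub[0] = 'a'
  Position 4 ('a'): no match needed
  Position 5 ('a'): no match needed
Only matched 1/4 characters => not a subsequence

0


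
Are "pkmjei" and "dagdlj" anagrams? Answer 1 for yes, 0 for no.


Strings: "pkmjei", "dagdlj"
Sorted first:  eijkmp
Sorted second: addgjl
Differ at position 0: 'e' vs 'a' => not anagrams

0


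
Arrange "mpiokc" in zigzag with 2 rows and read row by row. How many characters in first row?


Zigzag "mpiokc" into 2 rows:
Placing characters:
  'm' => row 0
  'p' => row 1
  'i' => row 0
  'o' => row 1
  'k' => row 0
  'c' => row 1
Rows:
  Row 0: "mik"
  Row 1: "poc"
First row length: 3

3


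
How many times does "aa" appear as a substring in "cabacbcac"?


Searching for "aa" in "cabacbcac"
Scanning each position:
  Position 0: "ca" => no
  Position 1: "ab" => no
  Position 2: "ba" => no
  Position 3: "ac" => no
  Position 4: "cb" => no
  Position 5: "bc" => no
  Position 6: "ca" => no
  Position 7: "ac" => no
Total occurrences: 0

0


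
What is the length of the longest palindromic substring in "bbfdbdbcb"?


Input: "bbfdbdbcb"
Checking substrings for palindromes:
  [3:6] "dbd" (len 3) => palindrome
  [4:7] "bdb" (len 3) => palindrome
  [6:9] "bcb" (len 3) => palindrome
  [0:2] "bb" (len 2) => palindrome
Longest palindromic substring: "dbd" with length 3

3


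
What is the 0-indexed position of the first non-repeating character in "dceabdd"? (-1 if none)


Input: dceabdd
Character frequencies:
  'a': 1
  'b': 1
  'c': 1
  'd': 3
  'e': 1
Scanning left to right for freq == 1:
  Position 0 ('d'): freq=3, skip
  Position 1 ('c'): unique! => answer = 1

1


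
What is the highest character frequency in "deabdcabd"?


Input: deabdcabd
Character counts:
  'a': 2
  'b': 2
  'c': 1
  'd': 3
  'e': 1
Maximum frequency: 3

3


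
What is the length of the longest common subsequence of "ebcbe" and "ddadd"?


LCS of "ebcbe" and "ddadd"
DP table:
           d    d    a    d    d
      0    0    0    0    0    0
  e   0    0    0    0    0    0
  b   0    0    0    0    0    0
  c   0    0    0    0    0    0
  b   0    0    0    0    0    0
  e   0    0    0    0    0    0
LCS length = dp[5][5] = 0

0
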